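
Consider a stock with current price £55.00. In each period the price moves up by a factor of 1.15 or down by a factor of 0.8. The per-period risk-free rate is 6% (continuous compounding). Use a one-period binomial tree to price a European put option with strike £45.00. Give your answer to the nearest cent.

£0.24

Risk-neutral probability p = (e^0.06 − 0.8)/(1.15 − 0.8) = 0.2618/0.3500 = 0.7481
Terminal stock prices: S_u = 63.25, S_d = 44
Terminal payoffs (K − S): max(-18.25, 0) = 0, max(1, 0) = 1
Node 0 (S = 55): V_0 = e^(−0.06)·[0.7481·0.0000 + 0.2519·1.0000] = 0.2372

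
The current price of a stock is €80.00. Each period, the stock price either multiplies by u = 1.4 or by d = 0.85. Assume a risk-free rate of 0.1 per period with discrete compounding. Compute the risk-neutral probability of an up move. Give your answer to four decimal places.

Risk-neutral probability p = (1 + 0.1 − 0.85)/(1.4 − 0.85) = 0.2500/0.5500 = 0.4545

p = 0.4545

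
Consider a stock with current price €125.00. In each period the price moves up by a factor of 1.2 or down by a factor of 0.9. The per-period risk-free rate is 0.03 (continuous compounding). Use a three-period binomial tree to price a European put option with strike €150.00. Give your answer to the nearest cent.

Risk-neutral probability p = (e^0.03 − 0.9)/(1.2 − 0.9) = 0.1305/0.3000 = 0.4348
Terminal stock prices: S_uuu = 216, S_uud = 162, S_udd = 121.5, S_ddd = 91.13
Terminal payoffs (K − S): max(-66, 0) = 0, max(-12, 0) = 0, max(28.5, 0) = 28.5, max(58.87, 0) = 58.87
Node uu (S = 180): V_uu = e^(−0.03)·[0.4348·0.0000 + 0.5652·0.0000] = 0.0000
Node ud (S = 135): V_ud = e^(−0.03)·[0.4348·0.0000 + 0.5652·28.5000] = 15.6308
Node dd (S = 101.2): V_dd = e^(−0.03)·[0.4348·28.5000 + 0.5652·58.8750] = 44.3168
Node u (S = 150): V_u = e^(−0.03)·[0.4348·0.0000 + 0.5652·15.6308] = 8.5727
Node d (S = 112.5): V_d = e^(−0.03)·[0.4348·15.6308 + 0.5652·44.3168] = 30.9017
Node 0 (S = 125): V_0 = e^(−0.03)·[0.4348·8.5727 + 0.5652·30.9017] = 20.5656

€20.57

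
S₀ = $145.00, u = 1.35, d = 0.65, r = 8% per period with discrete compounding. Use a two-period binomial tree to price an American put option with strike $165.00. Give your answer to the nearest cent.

$32.94

Risk-neutral probability p = (1 + 0.08 − 0.65)/(1.35 − 0.65) = 0.4300/0.7000 = 0.6143
Terminal stock prices: S_uu = 264.3, S_ud = 127.2, S_dd = 61.26
Terminal payoffs (K − S): max(-99.26, 0) = 0, max(37.76, 0) = 37.76, max(103.7, 0) = 103.7
Node u (S = 195.8): continuation = 1/1.08·[0.6143·0.0000 + 0.3857·37.7625] = 13.4866; exercise value = 0.0000 ≤ continuation, so V_u = 13.4866
Node d (S = 94.25): continuation = 1/1.08·[0.6143·37.7625 + 0.3857·103.7375] = 58.5278; exercise value = 70.7500 > continuation, so V_d = 70.7500 (exercise)
Node 0 (S = 145): continuation = 1/1.08·[0.6143·13.4866 + 0.3857·70.7500] = 32.9388; exercise value = 20.0000 ≤ continuation, so V_0 = 32.9388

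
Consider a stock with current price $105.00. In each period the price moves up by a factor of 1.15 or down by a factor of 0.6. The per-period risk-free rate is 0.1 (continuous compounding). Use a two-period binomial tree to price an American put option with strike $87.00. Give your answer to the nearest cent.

$2.66

Risk-neutral probability p = (e^0.1 − 0.6)/(1.15 − 0.6) = 0.5052/0.5500 = 0.9185
Terminal stock prices: S_uu = 138.9, S_ud = 72.45, S_dd = 37.8
Terminal payoffs (K − S): max(-51.86, 0) = 0, max(14.55, 0) = 14.55, max(49.2, 0) = 49.2
Node u (S = 120.7): continuation = e^(−0.1)·[0.9185·0.0000 + 0.0815·14.5500] = 1.0731; exercise value = 0.0000 ≤ continuation, so V_u = 1.0731
Node d (S = 63): continuation = e^(−0.1)·[0.9185·14.5500 + 0.0815·49.2000] = 15.7209; exercise value = 24.0000 > continuation, so V_d = 24.0000 (exercise)
Node 0 (S = 105): continuation = e^(−0.1)·[0.9185·1.0731 + 0.0815·24.0000] = 2.6618; exercise value = 0.0000 ≤ continuation, so V_0 = 2.6618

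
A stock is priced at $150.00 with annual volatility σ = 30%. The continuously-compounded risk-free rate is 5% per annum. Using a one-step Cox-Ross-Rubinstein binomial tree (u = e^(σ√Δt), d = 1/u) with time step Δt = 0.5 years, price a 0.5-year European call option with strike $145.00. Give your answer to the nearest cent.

CRR parameters: u = e^(σ√Δt) = e^(0.3·√0.5) = 1.2363, d = 1/u = 0.8089
Per-period rate: rΔt = 0.05·0.5 = 0.025, so R = e^0.025 = 1.0253
Risk-neutral probability p = (e^0.025 − 0.8089)/(1.2363 − 0.8089) = 0.2165/0.4275 = 0.5064
Terminal stock prices: S_u = 185.4, S_d = 121.3
Terminal payoffs (S − K): max(40.45, 0) = 40.45, max(-23.67, 0) = 0
Node 0 (S = 150): V_0 = e^(−0.025)·[0.5064·40.4467 + 0.4936·0.0000] = 19.9760

$19.98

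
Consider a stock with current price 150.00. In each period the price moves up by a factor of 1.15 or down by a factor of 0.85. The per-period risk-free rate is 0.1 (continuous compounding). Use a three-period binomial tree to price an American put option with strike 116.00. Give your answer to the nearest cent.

0.14

Risk-neutral probability p = (e^0.1 − 0.85)/(1.15 − 0.85) = 0.2552/0.3000 = 0.8506
Terminal stock prices: S_uuu = 228.1, S_uud = 168.6, S_udd = 124.6, S_ddd = 92.12
Terminal payoffs (K − S): max(-112.1, 0) = 0, max(-52.62, 0) = 0, max(-8.631, 0) = 0, max(23.88, 0) = 23.88
Node uu (S = 198.4): continuation = e^(−0.1)·[0.8506·0.0000 + 0.1494·0.0000] = 0.0000; exercise value = 0.0000 ≤ continuation, so V_uu = 0.0000
Node ud (S = 146.6): continuation = e^(−0.1)·[0.8506·0.0000 + 0.1494·0.0000] = 0.0000; exercise value = 0.0000 ≤ continuation, so V_ud = 0.0000
Node dd (S = 108.4): continuation = e^(−0.1)·[0.8506·0.0000 + 0.1494·23.8813] = 3.2290; exercise value = 7.6250 > continuation, so V_dd = 7.6250 (exercise)
Node u (S = 172.5): continuation = e^(−0.1)·[0.8506·0.0000 + 0.1494·0.0000] = 0.0000; exercise value = 0.0000 ≤ continuation, so V_u = 0.0000
Node d (S = 127.5): continuation = e^(−0.1)·[0.8506·0.0000 + 0.1494·7.6250] = 1.0310; exercise value = 0.0000 ≤ continuation, so V_d = 1.0310
Node 0 (S = 150): continuation = e^(−0.1)·[0.8506·0.0000 + 0.1494·1.0310] = 0.1394; exercise value = 0.0000 ≤ continuation, so V_0 = 0.1394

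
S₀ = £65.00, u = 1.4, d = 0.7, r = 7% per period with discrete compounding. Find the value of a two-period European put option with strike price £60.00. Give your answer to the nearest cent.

£5.46

Risk-neutral probability p = (1 + 0.07 − 0.7)/(1.4 − 0.7) = 0.3700/0.7000 = 0.5286
Terminal stock prices: S_uu = 127.4, S_ud = 63.7, S_dd = 31.85
Terminal payoffs (K − S): max(-67.4, 0) = 0, max(-3.7, 0) = 0, max(28.15, 0) = 28.15
Node u (S = 91): V_u = 1/1.07·[0.5286·0.0000 + 0.4714·0.0000] = 0.0000
Node d (S = 45.5): V_d = 1/1.07·[0.5286·0.0000 + 0.4714·28.1500] = 12.4025
Node 0 (S = 65): V_0 = 1/1.07·[0.5286·0.0000 + 0.4714·12.4025] = 5.4644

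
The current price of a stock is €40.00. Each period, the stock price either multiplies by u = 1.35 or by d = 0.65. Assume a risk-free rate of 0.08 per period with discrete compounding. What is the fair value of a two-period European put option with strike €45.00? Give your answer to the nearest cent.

Risk-neutral probability p = (1 + 0.08 − 0.65)/(1.35 − 0.65) = 0.4300/0.7000 = 0.6143
Terminal stock prices: S_uu = 72.9, S_ud = 35.1, S_dd = 16.9
Terminal payoffs (K − S): max(-27.9, 0) = 0, max(9.9, 0) = 9.9, max(28.1, 0) = 28.1
Node u (S = 54): V_u = 1/1.08·[0.6143·0.0000 + 0.3857·9.9000] = 3.5357
Node d (S = 26): V_d = 1/1.08·[0.6143·9.9000 + 0.3857·28.1000] = 15.6667
Node 0 (S = 40): V_0 = 1/1.08·[0.6143·3.5357 + 0.3857·15.6667] = 7.6063

€7.61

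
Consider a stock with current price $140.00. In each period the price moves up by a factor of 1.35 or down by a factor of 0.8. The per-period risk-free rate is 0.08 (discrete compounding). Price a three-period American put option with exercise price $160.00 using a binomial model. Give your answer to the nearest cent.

Risk-neutral probability p = (1 + 0.08 − 0.8)/(1.35 − 0.8) = 0.2800/0.5500 = 0.5091
Terminal stock prices: S_uuu = 344.5, S_uud = 204.1, S_udd = 121, S_ddd = 71.68
Terminal payoffs (K − S): max(-184.5, 0) = 0, max(-44.12, 0) = 0, max(39.04, 0) = 39.04, max(88.32, 0) = 88.32
Node uu (S = 255.2): continuation = 1/1.08·[0.5091·0.0000 + 0.4909·0.0000] = 0.0000; exercise value = 0.0000 ≤ continuation, so V_uu = 0.0000
Node ud (S = 151.2): continuation = 1/1.08·[0.5091·0.0000 + 0.4909·39.0400] = 17.7455; exercise value = 8.8000 ≤ continuation, so V_ud = 17.7455
Node dd (S = 89.6): continuation = 1/1.08·[0.5091·39.0400 + 0.4909·88.3200] = 58.5481; exercise value = 70.4000 > continuation, so V_dd = 70.4000 (exercise)
Node u (S = 189): continuation = 1/1.08·[0.5091·0.0000 + 0.4909·17.7455] = 8.0661; exercise value = 0.0000 ≤ continuation, so V_u = 8.0661
Node d (S = 112): continuation = 1/1.08·[0.5091·17.7455 + 0.4909·70.4000] = 40.3649; exercise value = 48.0000 > continuation, so V_d = 48.0000 (exercise)
Node 0 (S = 140): continuation = 1/1.08·[0.5091·8.0661 + 0.4909·48.0000] = 25.6204; exercise value = 20.0000 ≤ continuation, so V_0 = 25.6204

$25.62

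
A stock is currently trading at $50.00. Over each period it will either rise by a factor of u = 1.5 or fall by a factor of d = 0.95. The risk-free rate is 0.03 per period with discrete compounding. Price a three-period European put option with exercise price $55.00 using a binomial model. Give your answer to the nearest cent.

$6.93

Risk-neutral probability p = (1 + 0.03 − 0.95)/(1.5 − 0.95) = 0.0800/0.5500 = 0.1455
Terminal stock prices: S_uuu = 168.8, S_uud = 106.9, S_udd = 67.69, S_ddd = 42.87
Terminal payoffs (K − S): max(-113.8, 0) = 0, max(-51.88, 0) = 0, max(-12.69, 0) = 0, max(12.13, 0) = 12.13
Node uu (S = 112.5): V_uu = 1/1.03·[0.1455·0.0000 + 0.8545·0.0000] = 0.0000
Node ud (S = 71.25): V_ud = 1/1.03·[0.1455·0.0000 + 0.8545·0.0000] = 0.0000
Node dd (S = 45.12): V_dd = 1/1.03·[0.1455·0.0000 + 0.8545·12.1313] = 10.0648
Node u (S = 75): V_u = 1/1.03·[0.1455·0.0000 + 0.8545·0.0000] = 0.0000
Node d (S = 47.5): V_d = 1/1.03·[0.1455·0.0000 + 0.8545·10.0648] = 8.3503
Node 0 (S = 50): V_0 = 1/1.03·[0.1455·0.0000 + 0.8545·8.3503] = 6.9279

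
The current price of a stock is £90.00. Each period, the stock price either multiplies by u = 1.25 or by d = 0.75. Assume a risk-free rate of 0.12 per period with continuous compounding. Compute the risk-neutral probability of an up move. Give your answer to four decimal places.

p = 0.7550

Risk-neutral probability p = (e^0.12 − 0.75)/(1.25 − 0.75) = 0.3775/0.5000 = 0.7550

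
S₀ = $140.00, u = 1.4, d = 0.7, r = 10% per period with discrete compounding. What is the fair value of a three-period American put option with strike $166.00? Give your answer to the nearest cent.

Risk-neutral probability p = (1 + 0.1 − 0.7)/(1.4 − 0.7) = 0.4000/0.7000 = 0.5714
Terminal stock prices: S_uuu = 384.2, S_uud = 192.1, S_udd = 96.04, S_ddd = 48.02
Terminal payoffs (K − S): max(-218.2, 0) = 0, max(-26.08, 0) = 0, max(69.96, 0) = 69.96, max(118, 0) = 118
Node uu (S = 274.4): continuation = 1/1.1·[0.5714·0.0000 + 0.4286·0.0000] = 0.0000; exercise value = 0.0000 ≤ continuation, so V_uu = 0.0000
Node ud (S = 137.2): continuation = 1/1.1·[0.5714·0.0000 + 0.4286·69.9600] = 27.2571; exercise value = 28.8000 > continuation, so V_ud = 28.8000 (exercise)
Node dd (S = 68.6): continuation = 1/1.1·[0.5714·69.9600 + 0.4286·117.9800] = 82.3091; exercise value = 97.4000 > continuation, so V_dd = 97.4000 (exercise)
Node u (S = 196): continuation = 1/1.1·[0.5714·0.0000 + 0.4286·28.8000] = 11.2208; exercise value = 0.0000 ≤ continuation, so V_u = 11.2208
Node d (S = 98): continuation = 1/1.1·[0.5714·28.8000 + 0.4286·97.4000] = 52.9091; exercise value = 68.0000 > continuation, so V_d = 68.0000 (exercise)
Node 0 (S = 140): continuation = 1/1.1·[0.5714·11.2208 + 0.4286·68.0000] = 32.3225; exercise value = 26.0000 ≤ continuation, so V_0 = 32.3225

$32.32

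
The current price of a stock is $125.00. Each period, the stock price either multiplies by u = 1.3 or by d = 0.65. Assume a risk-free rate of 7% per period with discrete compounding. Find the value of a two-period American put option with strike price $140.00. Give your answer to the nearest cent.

Risk-neutral probability p = (1 + 0.07 − 0.65)/(1.3 − 0.65) = 0.4200/0.6500 = 0.6462
Terminal stock prices: S_uu = 211.3, S_ud = 105.6, S_dd = 52.81
Terminal payoffs (K − S): max(-71.25, 0) = 0, max(34.38, 0) = 34.38, max(87.19, 0) = 87.19
Node u (S = 162.5): continuation = 1/1.07·[0.6462·0.0000 + 0.3538·34.3750] = 11.3677; exercise value = 0.0000 ≤ continuation, so V_u = 11.3677
Node d (S = 81.25): continuation = 1/1.07·[0.6462·34.3750 + 0.3538·87.1875] = 49.5911; exercise value = 58.7500 > continuation, so V_d = 58.7500 (exercise)
Node 0 (S = 125): continuation = 1/1.07·[0.6462·11.3677 + 0.3538·58.7500] = 26.2932; exercise value = 15.0000 ≤ continuation, so V_0 = 26.2932

$26.29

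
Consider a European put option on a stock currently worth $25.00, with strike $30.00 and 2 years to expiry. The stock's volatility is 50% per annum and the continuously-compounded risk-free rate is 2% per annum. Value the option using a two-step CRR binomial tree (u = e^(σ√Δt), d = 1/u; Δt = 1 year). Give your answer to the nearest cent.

CRR parameters: u = e^(σ√Δt) = e^(0.5·√1) = 1.6487, d = 1/u = 0.6065
Per-period rate: rΔt = 0.02·1 = 0.02, so R = e^0.02 = 1.0202
Risk-neutral probability p = (e^0.02 − 0.6065)/(1.6487 − 0.6065) = 0.4137/1.0422 = 0.3969
Terminal stock prices: S_uu = 67.96, S_ud = 25, S_dd = 9.197
Terminal payoffs (K − S): max(-37.96, 0) = 0, max(5, 0) = 5, max(20.8, 0) = 20.8
Node u (S = 41.22): V_u = e^(−0.02)·[0.3969·0.0000 + 0.6031·5.0000] = 2.9557
Node d (S = 15.16): V_d = e^(−0.02)·[0.3969·5.0000 + 0.6031·20.8030] = 14.2427
Node 0 (S = 25): V_0 = e^(−0.02)·[0.3969·2.9557 + 0.6031·14.2427] = 9.5693

$9.57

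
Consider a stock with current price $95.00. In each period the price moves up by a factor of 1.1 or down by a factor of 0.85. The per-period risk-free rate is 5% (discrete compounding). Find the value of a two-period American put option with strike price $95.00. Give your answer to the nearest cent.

$3.61

Risk-neutral probability p = (1 + 0.05 − 0.85)/(1.1 − 0.85) = 0.2000/0.2500 = 0.8000
Terminal stock prices: S_uu = 115, S_ud = 88.83, S_dd = 68.64
Terminal payoffs (K − S): max(-19.95, 0) = 0, max(6.175, 0) = 6.175, max(26.36, 0) = 26.36
Node u (S = 104.5): continuation = 1/1.05·[0.8000·0.0000 + 0.2000·6.1750] = 1.1762; exercise value = 0.0000 ≤ continuation, so V_u = 1.1762
Node d (S = 80.75): continuation = 1/1.05·[0.8000·6.1750 + 0.2000·26.3625] = 9.7262; exercise value = 14.2500 > continuation, so V_d = 14.2500 (exercise)
Node 0 (S = 95): continuation = 1/1.05·[0.8000·1.1762 + 0.2000·14.2500] = 3.6104; exercise value = 0.0000 ≤ continuation, so V_0 = 3.6104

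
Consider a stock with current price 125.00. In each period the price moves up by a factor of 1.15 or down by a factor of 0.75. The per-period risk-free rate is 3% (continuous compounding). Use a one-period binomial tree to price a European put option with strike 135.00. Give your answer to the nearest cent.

11.96

Risk-neutral probability p = (e^0.03 − 0.75)/(1.15 − 0.75) = 0.2805/0.4000 = 0.7011
Terminal stock prices: S_u = 143.8, S_d = 93.75
Terminal payoffs (K − S): max(-8.75, 0) = 0, max(41.25, 0) = 41.25
Node 0 (S = 125): V_0 = e^(−0.03)·[0.7011·0.0000 + 0.2989·41.2500] = 11.9638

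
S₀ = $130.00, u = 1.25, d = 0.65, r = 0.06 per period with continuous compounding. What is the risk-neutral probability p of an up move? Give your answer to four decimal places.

p = 0.6864

Risk-neutral probability p = (e^0.06 − 0.65)/(1.25 − 0.65) = 0.4118/0.6000 = 0.6864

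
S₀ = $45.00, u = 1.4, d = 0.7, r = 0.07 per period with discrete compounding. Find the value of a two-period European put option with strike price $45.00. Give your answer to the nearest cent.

Risk-neutral probability p = (1 + 0.07 − 0.7)/(1.4 − 0.7) = 0.3700/0.7000 = 0.5286
Terminal stock prices: S_uu = 88.2, S_ud = 44.1, S_dd = 22.05
Terminal payoffs (K − S): max(-43.2, 0) = 0, max(0.9, 0) = 0.9, max(22.95, 0) = 22.95
Node u (S = 63): V_u = 1/1.07·[0.5286·0.0000 + 0.4714·0.9000] = 0.3965
Node d (S = 31.5): V_d = 1/1.07·[0.5286·0.9000 + 0.4714·22.9500] = 10.5561
Node 0 (S = 45): V_0 = 1/1.07·[0.5286·0.3965 + 0.4714·10.5561] = 4.8468

$4.85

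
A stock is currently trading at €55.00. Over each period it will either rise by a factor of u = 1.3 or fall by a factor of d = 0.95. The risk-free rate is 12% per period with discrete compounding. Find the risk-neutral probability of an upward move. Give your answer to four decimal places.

Risk-neutral probability p = (1 + 0.12 − 0.95)/(1.3 − 0.95) = 0.1700/0.3500 = 0.4857

p = 0.4857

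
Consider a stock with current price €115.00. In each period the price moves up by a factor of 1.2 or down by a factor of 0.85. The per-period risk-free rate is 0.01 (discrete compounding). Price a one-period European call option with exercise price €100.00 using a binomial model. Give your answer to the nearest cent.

€17.20

Risk-neutral probability p = (1 + 0.01 − 0.85)/(1.2 − 0.85) = 0.1600/0.3500 = 0.4571
Terminal stock prices: S_u = 138, S_d = 97.75
Terminal payoffs (S − K): max(38, 0) = 38, max(-2.25, 0) = 0
Node 0 (S = 115): V_0 = 1/1.01·[0.4571·38.0000 + 0.5429·0.0000] = 17.1994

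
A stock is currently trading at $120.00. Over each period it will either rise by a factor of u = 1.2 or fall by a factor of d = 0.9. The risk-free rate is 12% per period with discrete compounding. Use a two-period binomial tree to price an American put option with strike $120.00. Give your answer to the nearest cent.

Risk-neutral probability p = (1 + 0.12 − 0.9)/(1.2 − 0.9) = 0.2200/0.3000 = 0.7333
Terminal stock prices: S_uu = 172.8, S_ud = 129.6, S_dd = 97.2
Terminal payoffs (K − S): max(-52.8, 0) = 0, max(-9.6, 0) = 0, max(22.8, 0) = 22.8
Node u (S = 144): continuation = 1/1.12·[0.7333·0.0000 + 0.2667·0.0000] = 0.0000; exercise value = 0.0000 ≤ continuation, so V_u = 0.0000
Node d (S = 108): continuation = 1/1.12·[0.7333·0.0000 + 0.2667·22.8000] = 5.4286; exercise value = 12.0000 > continuation, so V_d = 12.0000 (exercise)
Node 0 (S = 120): continuation = 1/1.12·[0.7333·0.0000 + 0.2667·12.0000] = 2.8571; exercise value = 0.0000 ≤ continuation, so V_0 = 2.8571

$2.86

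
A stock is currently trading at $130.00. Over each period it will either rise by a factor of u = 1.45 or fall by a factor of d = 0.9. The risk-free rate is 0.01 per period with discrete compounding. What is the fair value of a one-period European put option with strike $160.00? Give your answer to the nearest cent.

$34.06

Risk-neutral probability p = (1 + 0.01 − 0.9)/(1.45 − 0.9) = 0.1100/0.5500 = 0.2000
Terminal stock prices: S_u = 188.5, S_d = 117
Terminal payoffs (K − S): max(-28.5, 0) = 0, max(43, 0) = 43
Node 0 (S = 130): V_0 = 1/1.01·[0.2000·0.0000 + 0.8000·43.0000] = 34.0594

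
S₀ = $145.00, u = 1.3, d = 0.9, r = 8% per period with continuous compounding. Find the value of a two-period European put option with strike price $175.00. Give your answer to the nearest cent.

$16.66

Risk-neutral probability p = (e^0.08 − 0.9)/(1.3 − 0.9) = 0.1833/0.4000 = 0.4582
Terminal stock prices: S_uu = 245.1, S_ud = 169.7, S_dd = 117.5
Terminal payoffs (K − S): max(-70.05, 0) = 0, max(5.35, 0) = 5.35, max(57.55, 0) = 57.55
Node u (S = 188.5): V_u = e^(−0.08)·[0.4582·0.0000 + 0.5418·5.3500] = 2.6757
Node d (S = 130.5): V_d = e^(−0.08)·[0.4582·5.3500 + 0.5418·57.5500] = 31.0454
Node 0 (S = 145): V_0 = e^(−0.08)·[0.4582·2.6757 + 0.5418·31.0454] = 16.6584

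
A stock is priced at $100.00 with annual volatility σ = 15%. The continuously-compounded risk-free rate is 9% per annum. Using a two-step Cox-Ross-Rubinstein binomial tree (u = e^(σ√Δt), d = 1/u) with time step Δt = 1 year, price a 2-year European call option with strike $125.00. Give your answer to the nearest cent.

CRR parameters: u = e^(σ√Δt) = e^(0.15·√1) = 1.1618, d = 1/u = 0.8607
Per-period rate: rΔt = 0.09·1 = 0.09, so R = e^0.09 = 1.0942
Risk-neutral probability p = (e^0.09 − 0.8607)/(1.1618 − 0.8607) = 0.2335/0.3011 = 0.7753
Terminal stock prices: S_uu = 135, S_ud = 100, S_dd = 74.08
Terminal payoffs (S − K): max(9.986, 0) = 9.986, max(-25, 0) = 0, max(-50.92, 0) = 0
Node u (S = 116.2): V_u = e^(−0.09)·[0.7753·9.9859 + 0.2247·0.0000] = 7.0758
Node d (S = 86.07): V_d = e^(−0.09)·[0.7753·0.0000 + 0.2247·0.0000] = 0.0000
Node 0 (S = 100): V_0 = e^(−0.09)·[0.7753·7.0758 + 0.2247·0.0000] = 5.0138

$5.01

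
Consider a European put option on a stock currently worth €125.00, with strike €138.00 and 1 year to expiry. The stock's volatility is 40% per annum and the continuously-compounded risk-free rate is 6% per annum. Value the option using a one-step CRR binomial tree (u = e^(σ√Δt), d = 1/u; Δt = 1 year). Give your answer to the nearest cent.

CRR parameters: u = e^(σ√Δt) = e^(0.4·√1) = 1.4918, d = 1/u = 0.6703
Per-period rate: rΔt = 0.06·1 = 0.06, so R = e^0.06 = 1.0618
Risk-neutral probability p = (e^0.06 − 0.6703)/(1.4918 − 0.6703) = 0.3915/0.8215 = 0.4766
Terminal stock prices: S_u = 186.5, S_d = 83.79
Terminal payoffs (K − S): max(-48.48, 0) = 0, max(54.21, 0) = 54.21
Node 0 (S = 125): V_0 = e^(−0.06)·[0.4766·0.0000 + 0.5234·54.2100] = 26.7220

€26.72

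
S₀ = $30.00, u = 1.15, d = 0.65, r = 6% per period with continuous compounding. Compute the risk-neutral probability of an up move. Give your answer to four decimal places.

p = 0.8237

Risk-neutral probability p = (e^0.06 − 0.65)/(1.15 − 0.65) = 0.4118/0.5000 = 0.8237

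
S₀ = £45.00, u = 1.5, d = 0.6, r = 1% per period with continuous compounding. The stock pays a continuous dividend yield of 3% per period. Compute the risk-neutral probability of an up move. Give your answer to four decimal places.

p = 0.4224

Per-period risk-free factor R = e^0.01 = 1.0101; dividend-adjusted growth = e^(0.01−0.03) = 0.9802.
Risk-neutral probability p = (0.9802 − 0.6)/(1.5 − 0.6) = 0.3802/0.9000 = 0.4224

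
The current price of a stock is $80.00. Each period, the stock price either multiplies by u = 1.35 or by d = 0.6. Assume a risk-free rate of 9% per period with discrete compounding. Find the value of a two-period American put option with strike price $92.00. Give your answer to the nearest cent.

$19.18

Risk-neutral probability p = (1 + 0.09 − 0.6)/(1.35 − 0.6) = 0.4900/0.7500 = 0.6533
Terminal stock prices: S_uu = 145.8, S_ud = 64.8, S_dd = 28.8
Terminal payoffs (K − S): max(-53.8, 0) = 0, max(27.2, 0) = 27.2, max(63.2, 0) = 63.2
Node u (S = 108): continuation = 1/1.09·[0.6533·0.0000 + 0.3467·27.2000] = 8.6508; exercise value = 0.0000 ≤ continuation, so V_u = 8.6508
Node d (S = 48): continuation = 1/1.09·[0.6533·27.2000 + 0.3467·63.2000] = 36.4037; exercise value = 44.0000 > continuation, so V_d = 44.0000 (exercise)
Node 0 (S = 80): continuation = 1/1.09·[0.6533·8.6508 + 0.3467·44.0000] = 19.1791; exercise value = 12.0000 ≤ continuation, so V_0 = 19.1791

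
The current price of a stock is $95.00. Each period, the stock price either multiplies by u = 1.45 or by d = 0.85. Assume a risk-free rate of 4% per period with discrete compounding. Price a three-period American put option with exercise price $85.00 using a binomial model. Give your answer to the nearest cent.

Risk-neutral probability p = (1 + 0.04 − 0.85)/(1.45 − 0.85) = 0.1900/0.6000 = 0.3167
Terminal stock prices: S_uuu = 289.6, S_uud = 169.8, S_udd = 99.52, S_ddd = 58.34
Terminal payoffs (K − S): max(-204.6, 0) = 0, max(-84.78, 0) = 0, max(-14.52, 0) = 0, max(26.66, 0) = 26.66
Node uu (S = 199.7): continuation = 1/1.04·[0.3167·0.0000 + 0.6833·0.0000] = 0.0000; exercise value = 0.0000 ≤ continuation, so V_uu = 0.0000
Node ud (S = 117.1): continuation = 1/1.04·[0.3167·0.0000 + 0.6833·0.0000] = 0.0000; exercise value = 0.0000 ≤ continuation, so V_ud = 0.0000
Node dd (S = 68.64): continuation = 1/1.04·[0.3167·0.0000 + 0.6833·26.6581] = 17.5158; exercise value = 16.3625 ≤ continuation, so V_dd = 17.5158
Node u (S = 137.8): continuation = 1/1.04·[0.3167·0.0000 + 0.6833·0.0000] = 0.0000; exercise value = 0.0000 ≤ continuation, so V_u = 0.0000
Node d (S = 80.75): continuation = 1/1.04·[0.3167·0.0000 + 0.6833·17.5158] = 11.5087; exercise value = 4.2500 ≤ continuation, so V_d = 11.5087
Node 0 (S = 95): continuation = 1/1.04·[0.3167·0.0000 + 0.6833·11.5087] = 7.5618; exercise value = 0.0000 ≤ continuation, so V_0 = 7.5618

$7.56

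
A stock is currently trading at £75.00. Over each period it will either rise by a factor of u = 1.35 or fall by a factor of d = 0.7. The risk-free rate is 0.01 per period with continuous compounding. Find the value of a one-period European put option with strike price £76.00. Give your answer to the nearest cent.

£12.17

Risk-neutral probability p = (e^0.01 − 0.7)/(1.35 − 0.7) = 0.3101/0.6500 = 0.4770
Terminal stock prices: S_u = 101.2, S_d = 52.5
Terminal payoffs (K − S): max(-25.25, 0) = 0, max(23.5, 0) = 23.5
Node 0 (S = 75): V_0 = e^(−0.01)·[0.4770·0.0000 + 0.5230·23.5000] = 12.1682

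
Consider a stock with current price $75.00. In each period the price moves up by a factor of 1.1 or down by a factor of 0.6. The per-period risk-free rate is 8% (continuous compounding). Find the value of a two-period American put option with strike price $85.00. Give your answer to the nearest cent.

$10.00

Risk-neutral probability p = (e^0.08 − 0.6)/(1.1 − 0.6) = 0.4833/0.5000 = 0.9666
Terminal stock prices: S_uu = 90.75, S_ud = 49.5, S_dd = 27
Terminal payoffs (K − S): max(-5.75, 0) = 0, max(35.5, 0) = 35.5, max(58, 0) = 58
Node u (S = 82.5): continuation = e^(−0.08)·[0.9666·0.0000 + 0.0334·35.5000] = 1.0954; exercise value = 2.5000 > continuation, so V_u = 2.5000 (exercise)
Node d (S = 45): continuation = e^(−0.08)·[0.9666·35.5000 + 0.0334·58.0000] = 33.4649; exercise value = 40.0000 > continuation, so V_d = 40.0000 (exercise)
Node 0 (S = 75): continuation = e^(−0.08)·[0.9666·2.5000 + 0.0334·40.0000] = 3.4649; exercise value = 10.0000 > continuation, so V_0 = 10.0000 (exercise)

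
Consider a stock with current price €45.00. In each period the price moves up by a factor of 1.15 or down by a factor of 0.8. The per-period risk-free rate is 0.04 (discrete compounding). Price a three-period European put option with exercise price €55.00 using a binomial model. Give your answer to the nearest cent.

€7.75

Risk-neutral probability p = (1 + 0.04 − 0.8)/(1.15 − 0.8) = 0.2400/0.3500 = 0.6857
Terminal stock prices: S_uuu = 68.44, S_uud = 47.61, S_udd = 33.12, S_ddd = 23.04
Terminal payoffs (K − S): max(-13.44, 0) = 0, max(7.39, 0) = 7.39, max(21.88, 0) = 21.88, max(31.96, 0) = 31.96
Node uu (S = 59.51): V_uu = 1/1.04·[0.6857·0.0000 + 0.3143·7.3900] = 2.2332
Node ud (S = 41.4): V_ud = 1/1.04·[0.6857·7.3900 + 0.3143·21.8800] = 11.4846
Node dd (S = 28.8): V_dd = 1/1.04·[0.6857·21.8800 + 0.3143·31.9600] = 24.0846
Node u (S = 51.75): V_u = 1/1.04·[0.6857·2.2332 + 0.3143·11.4846] = 4.9431
Node d (S = 36): V_d = 1/1.04·[0.6857·11.4846 + 0.3143·24.0846] = 14.8506
Node 0 (S = 45): V_0 = 1/1.04·[0.6857·4.9431 + 0.3143·14.8506] = 7.7470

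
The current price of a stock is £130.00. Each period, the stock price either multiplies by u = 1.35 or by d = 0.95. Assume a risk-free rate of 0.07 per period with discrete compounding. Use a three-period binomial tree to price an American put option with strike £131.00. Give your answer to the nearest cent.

£5.85

Risk-neutral probability p = (1 + 0.07 − 0.95)/(1.35 − 0.95) = 0.1200/0.4000 = 0.3000
Terminal stock prices: S_uuu = 319.8, S_uud = 225.1, S_udd = 158.4, S_ddd = 111.5
Terminal payoffs (K − S): max(-188.8, 0) = 0, max(-94.08, 0) = 0, max(-27.39, 0) = 0, max(19.54, 0) = 19.54
Node uu (S = 236.9): continuation = 1/1.07·[0.3000·0.0000 + 0.7000·0.0000] = 0.0000; exercise value = 0.0000 ≤ continuation, so V_uu = 0.0000
Node ud (S = 166.7): continuation = 1/1.07·[0.3000·0.0000 + 0.7000·0.0000] = 0.0000; exercise value = 0.0000 ≤ continuation, so V_ud = 0.0000
Node dd (S = 117.3): continuation = 1/1.07·[0.3000·0.0000 + 0.7000·19.5413] = 12.7840; exercise value = 13.6750 > continuation, so V_dd = 13.6750 (exercise)
Node u (S = 175.5): continuation = 1/1.07·[0.3000·0.0000 + 0.7000·0.0000] = 0.0000; exercise value = 0.0000 ≤ continuation, so V_u = 0.0000
Node d (S = 123.5): continuation = 1/1.07·[0.3000·0.0000 + 0.7000·13.6750] = 8.9463; exercise value = 7.5000 ≤ continuation, so V_d = 8.9463
Node 0 (S = 130): continuation = 1/1.07·[0.3000·0.0000 + 0.7000·8.9463] = 5.8527; exercise value = 1.0000 ≤ continuation, so V_0 = 5.8527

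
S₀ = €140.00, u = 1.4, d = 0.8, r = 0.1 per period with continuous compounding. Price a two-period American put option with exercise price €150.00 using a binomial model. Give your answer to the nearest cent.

Risk-neutral probability p = (e^0.1 − 0.8)/(1.4 − 0.8) = 0.3052/0.6000 = 0.5086
Terminal stock prices: S_uu = 274.4, S_ud = 156.8, S_dd = 89.6
Terminal payoffs (K − S): max(-124.4, 0) = 0, max(-6.8, 0) = 0, max(60.4, 0) = 60.4
Node u (S = 196): continuation = e^(−0.1)·[0.5086·0.0000 + 0.4914·0.0000] = 0.0000; exercise value = 0.0000 ≤ continuation, so V_u = 0.0000
Node d (S = 112): continuation = e^(−0.1)·[0.5086·0.0000 + 0.4914·60.4000] = 26.8551; exercise value = 38.0000 > continuation, so V_d = 38.0000 (exercise)
Node 0 (S = 140): continuation = e^(−0.1)·[0.5086·0.0000 + 0.4914·38.0000] = 16.8956; exercise value = 10.0000 ≤ continuation, so V_0 = 16.8956

€16.90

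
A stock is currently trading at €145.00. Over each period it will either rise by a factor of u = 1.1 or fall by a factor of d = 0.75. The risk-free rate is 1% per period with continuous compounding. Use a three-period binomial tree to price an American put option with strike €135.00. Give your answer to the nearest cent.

Risk-neutral probability p = (e^0.01 − 0.75)/(1.1 − 0.75) = 0.2601/0.3500 = 0.7430
Terminal stock prices: S_uuu = 193, S_uud = 131.6, S_udd = 89.72, S_ddd = 61.17
Terminal payoffs (K − S): max(-58, 0) = 0, max(3.412, 0) = 3.412, max(45.28, 0) = 45.28, max(73.83, 0) = 73.83
Node uu (S = 175.5): continuation = e^(−0.01)·[0.7430·0.0000 + 0.2570·3.4125] = 0.8683; exercise value = 0.0000 ≤ continuation, so V_uu = 0.8683
Node ud (S = 119.6): continuation = e^(−0.01)·[0.7430·3.4125 + 0.2570·45.2812] = 14.0317; exercise value = 15.3750 > continuation, so V_ud = 15.3750 (exercise)
Node dd (S = 81.56): continuation = e^(−0.01)·[0.7430·45.2812 + 0.2570·73.8281] = 52.0942; exercise value = 53.4375 > continuation, so V_dd = 53.4375 (exercise)
Node u (S = 159.5): continuation = e^(−0.01)·[0.7430·0.8683 + 0.2570·15.3750] = 4.5508; exercise value = 0.0000 ≤ continuation, so V_u = 4.5508
Node d (S = 108.8): continuation = e^(−0.01)·[0.7430·15.3750 + 0.2570·53.4375] = 24.9067; exercise value = 26.2500 > continuation, so V_d = 26.2500 (exercise)
Node 0 (S = 145): continuation = e^(−0.01)·[0.7430·4.5508 + 0.2570·26.2500] = 10.0267; exercise value = 0.0000 ≤ continuation, so V_0 = 10.0267

€10.03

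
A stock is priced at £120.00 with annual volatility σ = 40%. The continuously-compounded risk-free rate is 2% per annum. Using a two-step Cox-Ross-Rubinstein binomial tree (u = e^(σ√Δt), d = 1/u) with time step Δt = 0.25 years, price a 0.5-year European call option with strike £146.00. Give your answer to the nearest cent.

£7.00

CRR parameters: u = e^(σ√Δt) = e^(0.4·√0.25) = 1.2214, d = 1/u = 0.8187
Per-period rate: rΔt = 0.02·0.25 = 0.005, so R = e^0.005 = 1.0050
Risk-neutral probability p = (e^0.005 − 0.8187)/(1.2214 − 0.8187) = 0.1863/0.4027 = 0.4626
Terminal stock prices: S_uu = 179, S_ud = 120, S_dd = 80.44
Terminal payoffs (S − K): max(33.02, 0) = 33.02, max(-26, 0) = 0, max(-65.56, 0) = 0
Node u (S = 146.6): V_u = e^(−0.005)·[0.4626·33.0190 + 0.5374·0.0000] = 15.1989
Node d (S = 98.25): V_d = e^(−0.005)·[0.4626·0.0000 + 0.5374·0.0000] = 0.0000
Node 0 (S = 120): V_0 = e^(−0.005)·[0.4626·15.1989 + 0.5374·0.0000] = 6.9961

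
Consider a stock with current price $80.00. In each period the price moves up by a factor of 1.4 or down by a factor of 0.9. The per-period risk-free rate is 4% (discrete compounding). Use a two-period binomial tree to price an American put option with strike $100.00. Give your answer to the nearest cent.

Risk-neutral probability p = (1 + 0.04 − 0.9)/(1.4 − 0.9) = 0.1400/0.5000 = 0.2800
Terminal stock prices: S_uu = 156.8, S_ud = 100.8, S_dd = 64.8
Terminal payoffs (K − S): max(-56.8, 0) = 0, max(-0.8, 0) = 0, max(35.2, 0) = 35.2
Node u (S = 112): continuation = 1/1.04·[0.2800·0.0000 + 0.7200·0.0000] = 0.0000; exercise value = 0.0000 ≤ continuation, so V_u = 0.0000
Node d (S = 72): continuation = 1/1.04·[0.2800·0.0000 + 0.7200·35.2000] = 24.3692; exercise value = 28.0000 > continuation, so V_d = 28.0000 (exercise)
Node 0 (S = 80): continuation = 1/1.04·[0.2800·0.0000 + 0.7200·28.0000] = 19.3846; exercise value = 20.0000 > continuation, so V_0 = 20.0000 (exercise)

$20.00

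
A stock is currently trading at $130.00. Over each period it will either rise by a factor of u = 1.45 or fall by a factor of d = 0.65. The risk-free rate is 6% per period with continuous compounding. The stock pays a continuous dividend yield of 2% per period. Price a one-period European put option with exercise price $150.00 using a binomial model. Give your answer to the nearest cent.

$31.55

Per-period risk-free factor R = e^0.06 = 1.0618; dividend-adjusted growth = e^(0.06−0.02) = 1.0408.
Risk-neutral probability p = (1.0408 − 0.65)/(1.45 − 0.65) = 0.3908/0.8000 = 0.4885
Terminal stock prices: S_u = 188.5, S_d = 84.5
Terminal payoffs (K − S): max(-38.5, 0) = 0, max(65.5, 0) = 65.5
Node 0 (S = 130): V_0 = e^(−0.06)·[0.4885·0.0000 + 0.5115·65.5000] = 31.5513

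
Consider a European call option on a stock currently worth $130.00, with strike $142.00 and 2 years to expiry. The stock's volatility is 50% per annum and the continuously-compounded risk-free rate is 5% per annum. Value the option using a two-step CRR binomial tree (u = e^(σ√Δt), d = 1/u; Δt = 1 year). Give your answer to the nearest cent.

$34.83

CRR parameters: u = e^(σ√Δt) = e^(0.5·√1) = 1.6487, d = 1/u = 0.6065
Per-period rate: rΔt = 0.05·1 = 0.05, so R = e^0.05 = 1.0513
Risk-neutral probability p = (e^0.05 − 0.6065)/(1.6487 − 0.6065) = 0.4447/1.0422 = 0.4267
Terminal stock prices: S_uu = 353.4, S_ud = 130, S_dd = 47.82
Terminal payoffs (S − K): max(211.4, 0) = 211.4, max(-12, 0) = 0, max(-94.18, 0) = 0
Node u (S = 214.3): V_u = e^(−0.05)·[0.4267·211.3766 + 0.5733·0.0000] = 85.8029
Node d (S = 78.85): V_d = e^(−0.05)·[0.4267·0.0000 + 0.5733·0.0000] = 0.0000
Node 0 (S = 130): V_0 = e^(−0.05)·[0.4267·85.8029 + 0.5733·0.0000] = 34.8294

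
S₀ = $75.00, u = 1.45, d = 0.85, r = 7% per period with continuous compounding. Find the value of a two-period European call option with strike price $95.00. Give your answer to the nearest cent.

Risk-neutral probability p = (e^0.07 − 0.85)/(1.45 − 0.85) = 0.2225/0.6000 = 0.3708
Terminal stock prices: S_uu = 157.7, S_ud = 92.44, S_dd = 54.19
Terminal payoffs (S − K): max(62.69, 0) = 62.69, max(-2.562, 0) = 0, max(-40.81, 0) = 0
Node u (S = 108.8): V_u = e^(−0.07)·[0.3708·62.6875 + 0.6292·0.0000] = 21.6758
Node d (S = 63.75): V_d = e^(−0.07)·[0.3708·0.0000 + 0.6292·0.0000] = 0.0000
Node 0 (S = 75): V_0 = e^(−0.07)·[0.3708·21.6758 + 0.6292·0.0000] = 7.4950

$7.49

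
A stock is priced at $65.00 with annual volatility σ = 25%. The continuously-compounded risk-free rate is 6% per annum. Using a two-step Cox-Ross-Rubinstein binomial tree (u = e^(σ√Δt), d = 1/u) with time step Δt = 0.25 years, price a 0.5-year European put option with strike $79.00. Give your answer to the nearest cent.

$12.88

CRR parameters: u = e^(σ√Δt) = e^(0.25·√0.25) = 1.1331, d = 1/u = 0.8825
Per-period rate: rΔt = 0.06·0.25 = 0.015, so R = e^0.015 = 1.0151
Risk-neutral probability p = (e^0.015 − 0.8825)/(1.1331 − 0.8825) = 0.1326/0.2507 = 0.5291
Terminal stock prices: S_uu = 83.46, S_ud = 65, S_dd = 50.62
Terminal payoffs (K − S): max(-4.462, 0) = 0, max(14, 0) = 14, max(28.38, 0) = 28.38
Node u (S = 73.65): V_u = e^(−0.015)·[0.5291·0.0000 + 0.4709·14.0000] = 6.4946
Node d (S = 57.36): V_d = e^(−0.015)·[0.5291·14.0000 + 0.4709·28.3779] = 20.4615
Node 0 (S = 65): V_0 = e^(−0.015)·[0.5291·6.4946 + 0.4709·20.4615] = 12.8772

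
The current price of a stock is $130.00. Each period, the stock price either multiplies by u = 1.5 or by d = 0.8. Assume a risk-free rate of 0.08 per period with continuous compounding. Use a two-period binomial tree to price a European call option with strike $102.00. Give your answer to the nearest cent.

$48.76

Risk-neutral probability p = (e^0.08 − 0.8)/(1.5 − 0.8) = 0.2833/0.7000 = 0.4047
Terminal stock prices: S_uu = 292.5, S_ud = 156, S_dd = 83.2
Terminal payoffs (S − K): max(190.5, 0) = 190.5, max(54, 0) = 54, max(-18.8, 0) = 0
Node u (S = 195): V_u = e^(−0.08)·[0.4047·190.5000 + 0.5953·54.0000] = 100.8421
Node d (S = 104): V_d = e^(−0.08)·[0.4047·54.0000 + 0.5953·0.0000] = 20.1734
Node 0 (S = 130): V_0 = e^(−0.08)·[0.4047·100.8421 + 0.5953·20.1734] = 48.7587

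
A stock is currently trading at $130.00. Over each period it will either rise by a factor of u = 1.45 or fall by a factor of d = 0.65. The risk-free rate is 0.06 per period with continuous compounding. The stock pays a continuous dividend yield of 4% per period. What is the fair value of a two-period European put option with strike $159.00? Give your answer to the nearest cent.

$42.73

Per-period risk-free factor R = e^0.06 = 1.0618; dividend-adjusted growth = e^(0.06−0.04) = 1.0202.
Risk-neutral probability p = (1.0202 − 0.65)/(1.45 − 0.65) = 0.3702/0.8000 = 0.4628
Terminal stock prices: S_uu = 273.3, S_ud = 122.5, S_dd = 54.93
Terminal payoffs (K − S): max(-114.3, 0) = 0, max(36.47, 0) = 36.47, max(104.1, 0) = 104.1
Node u (S = 188.5): V_u = e^(−0.06)·[0.4628·0.0000 + 0.5372·36.4750] = 18.4549
Node d (S = 84.5): V_d = e^(−0.06)·[0.4628·36.4750 + 0.5372·104.0750] = 68.5539
Node 0 (S = 130): V_0 = e^(−0.06)·[0.4628·18.4549 + 0.5372·68.5539] = 42.7283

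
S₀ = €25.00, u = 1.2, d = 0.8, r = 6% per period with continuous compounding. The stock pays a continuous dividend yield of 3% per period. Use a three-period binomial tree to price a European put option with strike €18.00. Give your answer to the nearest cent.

€0.33

Per-period risk-free factor R = e^0.06 = 1.0618; dividend-adjusted growth = e^(0.06−0.03) = 1.0305.
Risk-neutral probability p = (1.0305 − 0.8)/(1.2 − 0.8) = 0.2305/0.4000 = 0.5761
Terminal stock prices: S_uuu = 43.2, S_uud = 28.8, S_udd = 19.2, S_ddd = 12.8
Terminal payoffs (K − S): max(-25.2, 0) = 0, max(-10.8, 0) = 0, max(-1.2, 0) = 0, max(5.2, 0) = 5.2
Node uu (S = 36): V_uu = e^(−0.06)·[0.5761·0.0000 + 0.4239·0.0000] = 0.0000
Node ud (S = 24): V_ud = e^(−0.06)·[0.5761·0.0000 + 0.4239·0.0000] = 0.0000
Node dd (S = 16): V_dd = e^(−0.06)·[0.5761·0.0000 + 0.4239·5.2000] = 2.0757
Node u (S = 30): V_u = e^(−0.06)·[0.5761·0.0000 + 0.4239·0.0000] = 0.0000
Node d (S = 20): V_d = e^(−0.06)·[0.5761·0.0000 + 0.4239·2.0757] = 0.8286
Node 0 (S = 25): V_0 = e^(−0.06)·[0.5761·0.0000 + 0.4239·0.8286] = 0.3308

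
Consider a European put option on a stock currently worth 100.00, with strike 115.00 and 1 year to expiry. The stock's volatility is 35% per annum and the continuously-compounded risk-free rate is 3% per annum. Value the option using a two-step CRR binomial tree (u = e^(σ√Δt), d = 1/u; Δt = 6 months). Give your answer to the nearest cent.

CRR parameters: u = e^(σ√Δt) = e^(0.35·√0.5) = 1.2808, d = 1/u = 0.7808
Per-period rate: rΔt = 0.03·0.5 = 0.015, so R = e^0.015 = 1.0151
Risk-neutral probability p = (e^0.015 − 0.7808)/(1.2808 − 0.7808) = 0.2344/0.5000 = 0.4687
Terminal stock prices: S_uu = 164, S_ud = 100, S_dd = 60.96
Terminal payoffs (K − S): max(-49.05, 0) = 0, max(15, 0) = 15, max(54.04, 0) = 54.04
Node u (S = 128.1): V_u = e^(−0.015)·[0.4687·0.0000 + 0.5313·15.0000] = 7.8514
Node d (S = 78.08): V_d = e^(−0.015)·[0.4687·15.0000 + 0.5313·54.0414] = 35.2119
Node 0 (S = 100): V_0 = e^(−0.015)·[0.4687·7.8514 + 0.5313·35.2119] = 22.0556

22.06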